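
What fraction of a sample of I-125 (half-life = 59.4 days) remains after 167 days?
N/N₀ = (1/2)^(t/t½) = 0.1425 = 14.2%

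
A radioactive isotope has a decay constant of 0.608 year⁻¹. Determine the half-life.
t½ = ln(2)/λ = 1.14 years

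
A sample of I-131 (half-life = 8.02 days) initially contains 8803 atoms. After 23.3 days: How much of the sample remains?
N = N₀(1/2)^(t/t½) = 1175 atoms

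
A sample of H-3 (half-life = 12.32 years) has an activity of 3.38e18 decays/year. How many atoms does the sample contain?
N = A/λ = 6.008e19 atoms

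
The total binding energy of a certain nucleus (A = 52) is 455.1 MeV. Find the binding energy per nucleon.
B.E./A = 455.1/52 = 8.752 MeV/nucleon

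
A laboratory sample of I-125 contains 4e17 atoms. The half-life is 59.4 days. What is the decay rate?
A = λN = 4.668e15 decays/day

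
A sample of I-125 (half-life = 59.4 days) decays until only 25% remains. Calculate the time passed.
t = t½ × log₂(N₀/N) = 118.8 days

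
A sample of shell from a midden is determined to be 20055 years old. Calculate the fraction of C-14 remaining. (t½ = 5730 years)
N/N₀ = (1/2)^(t/t½) = 0.08839 = 8.84%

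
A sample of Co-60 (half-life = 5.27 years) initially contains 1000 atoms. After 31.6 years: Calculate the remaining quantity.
N = N₀(1/2)^(t/t½) = 15.67 atoms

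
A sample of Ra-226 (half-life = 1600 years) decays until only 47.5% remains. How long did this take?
t = t½ × log₂(N₀/N) = 1718 years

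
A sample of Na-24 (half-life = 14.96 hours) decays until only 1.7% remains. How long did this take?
t = t½ × log₂(N₀/N) = 87.94 hours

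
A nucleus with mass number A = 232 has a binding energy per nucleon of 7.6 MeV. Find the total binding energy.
B.E. = 7.6 × 232 = 1763 MeV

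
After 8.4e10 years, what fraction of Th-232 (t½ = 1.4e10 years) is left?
N/N₀ = (1/2)^(t/t½) = 0.01562 = 1.56%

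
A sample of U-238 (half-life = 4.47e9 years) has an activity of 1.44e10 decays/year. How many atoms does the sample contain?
N = A/λ = 9.286e19 atoms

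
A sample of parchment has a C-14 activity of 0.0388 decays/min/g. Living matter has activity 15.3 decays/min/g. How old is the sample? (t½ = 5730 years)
Age = t½ × log₂(A₀/A) = 49410 years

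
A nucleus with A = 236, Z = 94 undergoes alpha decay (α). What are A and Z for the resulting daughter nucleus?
Daughter: A = 232, Z = 92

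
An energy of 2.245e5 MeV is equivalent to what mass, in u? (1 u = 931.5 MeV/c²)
m = E/c² = 241 u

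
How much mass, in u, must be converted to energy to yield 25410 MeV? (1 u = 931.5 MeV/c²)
m = E/c² = 27.28 u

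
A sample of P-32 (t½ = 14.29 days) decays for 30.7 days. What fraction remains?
N/N₀ = (1/2)^(t/t½) = 0.2256 = 22.6%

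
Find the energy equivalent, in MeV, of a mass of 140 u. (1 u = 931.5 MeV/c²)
E = mc² = 1.304e5 MeV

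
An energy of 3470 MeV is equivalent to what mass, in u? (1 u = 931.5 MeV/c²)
m = E/c² = 3.725 u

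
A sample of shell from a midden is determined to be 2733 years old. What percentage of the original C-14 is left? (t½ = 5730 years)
N/N₀ = (1/2)^(t/t½) = 0.7185 = 71.8%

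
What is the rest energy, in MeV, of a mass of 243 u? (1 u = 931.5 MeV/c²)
E = mc² = 2.264e5 MeV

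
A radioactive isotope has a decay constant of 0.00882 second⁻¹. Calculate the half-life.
t½ = ln(2)/λ = 78.59 seconds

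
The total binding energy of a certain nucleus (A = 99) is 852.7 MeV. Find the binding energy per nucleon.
B.E./A = 852.7/99 = 8.613 MeV/nucleon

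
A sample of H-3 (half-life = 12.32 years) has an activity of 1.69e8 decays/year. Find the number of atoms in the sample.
N = A/λ = 3.004e9 atoms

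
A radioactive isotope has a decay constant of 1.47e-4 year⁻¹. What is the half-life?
t½ = ln(2)/λ = 4715 years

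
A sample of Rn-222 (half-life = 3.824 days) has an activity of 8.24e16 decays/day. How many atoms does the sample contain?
N = A/λ = 4.546e17 atoms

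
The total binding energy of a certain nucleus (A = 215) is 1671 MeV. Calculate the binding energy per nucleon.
B.E./A = 1671/215 = 7.772 MeV/nucleon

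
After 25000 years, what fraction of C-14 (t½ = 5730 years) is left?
N/N₀ = (1/2)^(t/t½) = 0.0486 = 4.86%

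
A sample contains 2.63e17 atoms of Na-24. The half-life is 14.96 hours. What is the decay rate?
A = λN = 1.219e16 decays/hour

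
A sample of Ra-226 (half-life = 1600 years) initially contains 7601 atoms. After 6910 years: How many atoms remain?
N = N₀(1/2)^(t/t½) = 380.9 atoms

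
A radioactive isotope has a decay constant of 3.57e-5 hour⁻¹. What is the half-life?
t½ = ln(2)/λ = 19420 hours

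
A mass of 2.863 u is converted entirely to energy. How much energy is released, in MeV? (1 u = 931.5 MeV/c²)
E = mc² = 2667 MeV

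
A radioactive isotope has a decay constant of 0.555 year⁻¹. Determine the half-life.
t½ = ln(2)/λ = 1.249 years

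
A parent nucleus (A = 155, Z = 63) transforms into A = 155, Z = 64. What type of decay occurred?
ΔA = 0, ΔZ = +1 ⇒ beta-minus decay (β⁻)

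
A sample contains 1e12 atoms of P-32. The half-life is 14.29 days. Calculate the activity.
A = λN = 4.851e10 decays/day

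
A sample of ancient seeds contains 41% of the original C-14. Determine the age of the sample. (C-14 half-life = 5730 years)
Age = t½ × log₂(1/ratio) = 7371 years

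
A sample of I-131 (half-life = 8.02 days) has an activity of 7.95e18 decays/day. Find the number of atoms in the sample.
N = A/λ = 9.198e19 atoms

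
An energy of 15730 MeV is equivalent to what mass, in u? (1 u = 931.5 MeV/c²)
m = E/c² = 16.89 u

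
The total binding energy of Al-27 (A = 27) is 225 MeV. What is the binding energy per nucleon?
B.E./A = 225/27 = 8.333 MeV/nucleon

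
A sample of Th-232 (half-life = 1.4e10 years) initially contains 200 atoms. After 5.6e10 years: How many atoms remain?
N = N₀(1/2)^(t/t½) = 12.5 atoms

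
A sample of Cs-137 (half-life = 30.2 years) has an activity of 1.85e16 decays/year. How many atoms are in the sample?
N = A/λ = 8.06e17 atoms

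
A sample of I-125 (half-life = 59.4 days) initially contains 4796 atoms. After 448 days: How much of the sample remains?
N = N₀(1/2)^(t/t½) = 25.73 atoms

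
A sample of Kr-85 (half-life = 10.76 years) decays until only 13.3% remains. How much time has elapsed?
t = t½ × log₂(N₀/N) = 31.32 years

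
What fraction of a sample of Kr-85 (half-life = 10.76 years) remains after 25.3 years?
N/N₀ = (1/2)^(t/t½) = 0.196 = 19.6%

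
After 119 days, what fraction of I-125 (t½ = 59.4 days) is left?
N/N₀ = (1/2)^(t/t½) = 0.2494 = 24.9%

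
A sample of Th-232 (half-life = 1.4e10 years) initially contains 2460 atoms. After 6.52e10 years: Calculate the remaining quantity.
N = N₀(1/2)^(t/t½) = 97.5 atoms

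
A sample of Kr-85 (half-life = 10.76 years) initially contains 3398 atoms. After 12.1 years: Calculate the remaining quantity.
N = N₀(1/2)^(t/t½) = 1558 atoms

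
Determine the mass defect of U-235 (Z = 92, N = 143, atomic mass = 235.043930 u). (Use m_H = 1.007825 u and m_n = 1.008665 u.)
Δm = Z·m_H + N·m_n − M = 1.915 u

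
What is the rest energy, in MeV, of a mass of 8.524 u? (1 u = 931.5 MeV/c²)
E = mc² = 7940 MeV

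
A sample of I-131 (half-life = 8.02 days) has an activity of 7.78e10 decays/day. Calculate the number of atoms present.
N = A/λ = 9.002e11 atoms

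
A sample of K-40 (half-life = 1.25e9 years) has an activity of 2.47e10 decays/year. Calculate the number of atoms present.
N = A/λ = 4.454e19 atoms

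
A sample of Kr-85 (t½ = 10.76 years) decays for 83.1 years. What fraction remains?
N/N₀ = (1/2)^(t/t½) = 0.004733 = 0.473%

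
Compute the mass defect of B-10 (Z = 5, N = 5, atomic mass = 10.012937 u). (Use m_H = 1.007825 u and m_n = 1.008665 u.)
Δm = Z·m_H + N·m_n − M = 0.06951 u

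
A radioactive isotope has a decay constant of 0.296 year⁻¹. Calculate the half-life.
t½ = ln(2)/λ = 2.342 years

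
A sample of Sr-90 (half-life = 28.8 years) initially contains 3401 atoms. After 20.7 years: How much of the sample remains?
N = N₀(1/2)^(t/t½) = 2067 atoms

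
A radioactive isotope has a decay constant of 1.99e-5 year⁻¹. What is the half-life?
t½ = ln(2)/λ = 34830 years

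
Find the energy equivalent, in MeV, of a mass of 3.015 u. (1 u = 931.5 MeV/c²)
E = mc² = 2808 MeV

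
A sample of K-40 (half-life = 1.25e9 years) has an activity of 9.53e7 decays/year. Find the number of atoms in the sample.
N = A/λ = 1.719e17 atoms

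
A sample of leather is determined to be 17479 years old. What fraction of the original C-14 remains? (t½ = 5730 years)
N/N₀ = (1/2)^(t/t½) = 0.1207 = 12.1%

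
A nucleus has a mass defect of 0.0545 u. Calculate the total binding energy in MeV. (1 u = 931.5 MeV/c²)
B.E. = Δm × 931.5 = 50.77 MeV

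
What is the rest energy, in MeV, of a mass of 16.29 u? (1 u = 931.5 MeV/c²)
E = mc² = 15170 MeV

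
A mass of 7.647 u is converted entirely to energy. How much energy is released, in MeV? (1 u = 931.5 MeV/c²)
E = mc² = 7123 MeV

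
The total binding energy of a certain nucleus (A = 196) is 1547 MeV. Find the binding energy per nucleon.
B.E./A = 1547/196 = 7.893 MeV/nucleon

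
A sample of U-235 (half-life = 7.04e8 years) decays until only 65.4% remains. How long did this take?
t = t½ × log₂(N₀/N) = 4.313e8 years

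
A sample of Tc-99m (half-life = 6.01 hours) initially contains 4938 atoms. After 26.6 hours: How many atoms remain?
N = N₀(1/2)^(t/t½) = 229.7 atoms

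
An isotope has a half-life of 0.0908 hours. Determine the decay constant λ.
λ = ln(2)/t½ = 7.634 hour⁻¹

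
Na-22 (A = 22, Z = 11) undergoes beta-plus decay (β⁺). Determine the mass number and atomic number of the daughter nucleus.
Daughter: A = 22, Z = 10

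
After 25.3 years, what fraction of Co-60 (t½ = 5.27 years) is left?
N/N₀ = (1/2)^(t/t½) = 0.03588 = 3.59%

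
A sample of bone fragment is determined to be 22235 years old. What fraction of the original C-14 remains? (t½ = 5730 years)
N/N₀ = (1/2)^(t/t½) = 0.0679 = 6.79%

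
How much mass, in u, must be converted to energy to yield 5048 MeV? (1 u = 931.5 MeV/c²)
m = E/c² = 5.419 u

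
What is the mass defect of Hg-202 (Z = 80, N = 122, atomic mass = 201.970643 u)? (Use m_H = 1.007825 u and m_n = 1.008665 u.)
Δm = Z·m_H + N·m_n − M = 1.712 u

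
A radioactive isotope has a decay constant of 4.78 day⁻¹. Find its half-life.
t½ = ln(2)/λ = 0.145 days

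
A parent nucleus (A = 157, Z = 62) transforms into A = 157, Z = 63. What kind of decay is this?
ΔA = 0, ΔZ = +1 ⇒ beta-minus decay (β⁻)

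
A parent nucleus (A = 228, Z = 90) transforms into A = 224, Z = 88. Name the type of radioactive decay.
ΔA = -4, ΔZ = -2 ⇒ alpha decay (α)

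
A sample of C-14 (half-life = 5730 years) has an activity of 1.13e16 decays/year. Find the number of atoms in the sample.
N = A/λ = 9.341e19 atoms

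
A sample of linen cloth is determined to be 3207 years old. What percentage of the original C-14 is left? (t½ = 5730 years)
N/N₀ = (1/2)^(t/t½) = 0.6784 = 67.8%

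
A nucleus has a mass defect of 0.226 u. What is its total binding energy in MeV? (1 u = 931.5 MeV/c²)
B.E. = Δm × 931.5 = 210.5 MeV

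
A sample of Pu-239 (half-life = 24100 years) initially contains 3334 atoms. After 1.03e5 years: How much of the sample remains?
N = N₀(1/2)^(t/t½) = 172.3 atoms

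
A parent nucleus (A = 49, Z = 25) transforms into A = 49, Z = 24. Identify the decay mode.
ΔA = 0, ΔZ = -1 ⇒ beta-plus decay (β⁺) or electron capture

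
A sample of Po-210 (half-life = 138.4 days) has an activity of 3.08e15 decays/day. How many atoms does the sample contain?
N = A/λ = 6.15e17 atoms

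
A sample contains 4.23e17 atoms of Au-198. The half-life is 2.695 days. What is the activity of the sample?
A = λN = 1.088e17 decays/day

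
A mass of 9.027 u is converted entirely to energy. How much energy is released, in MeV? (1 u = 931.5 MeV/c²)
E = mc² = 8409 MeV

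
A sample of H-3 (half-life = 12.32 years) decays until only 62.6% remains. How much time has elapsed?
t = t½ × log₂(N₀/N) = 8.325 years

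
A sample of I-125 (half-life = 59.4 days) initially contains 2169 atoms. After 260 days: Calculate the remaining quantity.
N = N₀(1/2)^(t/t½) = 104.4 atoms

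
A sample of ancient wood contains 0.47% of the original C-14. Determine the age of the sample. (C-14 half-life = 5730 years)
Age = t½ × log₂(1/ratio) = 44310 years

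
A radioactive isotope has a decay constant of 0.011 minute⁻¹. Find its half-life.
t½ = ln(2)/λ = 63.01 minutes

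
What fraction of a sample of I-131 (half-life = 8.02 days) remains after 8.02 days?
N/N₀ = (1/2)^(t/t½) = 0.5 = 50%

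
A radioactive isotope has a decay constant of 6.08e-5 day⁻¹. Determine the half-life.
t½ = ln(2)/λ = 11400 days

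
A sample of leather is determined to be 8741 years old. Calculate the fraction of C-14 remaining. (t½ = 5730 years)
N/N₀ = (1/2)^(t/t½) = 0.3474 = 34.7%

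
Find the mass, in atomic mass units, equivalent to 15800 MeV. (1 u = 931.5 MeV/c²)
m = E/c² = 16.96 u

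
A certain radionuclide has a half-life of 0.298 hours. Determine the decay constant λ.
λ = ln(2)/t½ = 2.326 hour⁻¹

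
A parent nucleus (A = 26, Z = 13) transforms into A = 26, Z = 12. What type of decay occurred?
ΔA = 0, ΔZ = -1 ⇒ beta-plus decay (β⁺) or electron capture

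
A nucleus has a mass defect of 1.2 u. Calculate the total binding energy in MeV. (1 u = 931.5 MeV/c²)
B.E. = Δm × 931.5 = 1118 MeV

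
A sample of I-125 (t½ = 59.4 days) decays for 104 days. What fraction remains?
N/N₀ = (1/2)^(t/t½) = 0.2971 = 29.7%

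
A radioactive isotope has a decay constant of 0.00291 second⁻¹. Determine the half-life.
t½ = ln(2)/λ = 238.2 seconds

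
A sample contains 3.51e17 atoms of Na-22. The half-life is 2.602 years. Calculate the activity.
A = λN = 9.35e16 decays/year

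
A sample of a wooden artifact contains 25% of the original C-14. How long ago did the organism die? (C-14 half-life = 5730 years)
Age = t½ × log₂(1/ratio) = 11460 years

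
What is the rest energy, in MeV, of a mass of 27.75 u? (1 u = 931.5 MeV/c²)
E = mc² = 25850 MeV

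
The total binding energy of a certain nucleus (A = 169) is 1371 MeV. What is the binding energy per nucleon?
B.E./A = 1371/169 = 8.112 MeV/nucleon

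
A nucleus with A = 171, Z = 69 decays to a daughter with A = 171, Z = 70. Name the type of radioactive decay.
ΔA = 0, ΔZ = +1 ⇒ beta-minus decay (β⁻)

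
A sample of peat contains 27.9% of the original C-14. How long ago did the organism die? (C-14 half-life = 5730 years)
Age = t½ × log₂(1/ratio) = 10550 years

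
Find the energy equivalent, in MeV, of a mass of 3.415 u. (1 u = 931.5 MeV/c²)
E = mc² = 3181 MeV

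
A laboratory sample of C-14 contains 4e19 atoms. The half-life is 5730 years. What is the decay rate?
A = λN = 4.839e15 decays/year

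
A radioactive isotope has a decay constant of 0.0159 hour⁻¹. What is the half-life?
t½ = ln(2)/λ = 43.59 hours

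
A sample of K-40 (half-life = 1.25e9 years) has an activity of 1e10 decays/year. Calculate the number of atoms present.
N = A/λ = 1.803e19 atoms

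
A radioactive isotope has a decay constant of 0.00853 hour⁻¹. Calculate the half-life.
t½ = ln(2)/λ = 81.26 hours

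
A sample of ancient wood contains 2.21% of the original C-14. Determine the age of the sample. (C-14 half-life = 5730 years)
Age = t½ × log₂(1/ratio) = 31510 years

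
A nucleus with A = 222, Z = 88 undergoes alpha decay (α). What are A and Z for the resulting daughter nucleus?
Daughter: A = 218, Z = 86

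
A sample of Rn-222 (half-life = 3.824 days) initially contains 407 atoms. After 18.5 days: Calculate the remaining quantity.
N = N₀(1/2)^(t/t½) = 14.23 atoms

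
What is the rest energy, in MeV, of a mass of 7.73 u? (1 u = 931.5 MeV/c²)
E = mc² = 7200 MeV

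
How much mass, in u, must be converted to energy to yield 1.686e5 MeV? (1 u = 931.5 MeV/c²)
m = E/c² = 181 u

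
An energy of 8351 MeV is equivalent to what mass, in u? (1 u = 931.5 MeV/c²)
m = E/c² = 8.965 u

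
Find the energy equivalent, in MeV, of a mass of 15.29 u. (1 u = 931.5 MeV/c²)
E = mc² = 14240 MeV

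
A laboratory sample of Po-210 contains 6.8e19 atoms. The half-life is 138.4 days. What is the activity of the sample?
A = λN = 3.406e17 decays/day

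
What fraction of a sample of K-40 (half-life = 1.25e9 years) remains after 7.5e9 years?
N/N₀ = (1/2)^(t/t½) = 0.01562 = 1.56%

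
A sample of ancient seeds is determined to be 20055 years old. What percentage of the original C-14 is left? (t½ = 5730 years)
N/N₀ = (1/2)^(t/t½) = 0.08839 = 8.84%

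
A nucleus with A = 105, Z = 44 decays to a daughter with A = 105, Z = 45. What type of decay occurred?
ΔA = 0, ΔZ = +1 ⇒ beta-minus decay (β⁻)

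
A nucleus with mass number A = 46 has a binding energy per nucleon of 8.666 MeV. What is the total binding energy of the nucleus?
B.E. = 8.666 × 46 = 398.6 MeV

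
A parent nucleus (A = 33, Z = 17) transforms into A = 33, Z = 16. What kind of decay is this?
ΔA = 0, ΔZ = -1 ⇒ beta-plus decay (β⁺) or electron capture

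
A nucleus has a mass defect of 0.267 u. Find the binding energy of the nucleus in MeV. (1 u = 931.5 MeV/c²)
B.E. = Δm × 931.5 = 248.7 MeV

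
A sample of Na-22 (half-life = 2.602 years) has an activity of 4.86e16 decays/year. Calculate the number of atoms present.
N = A/λ = 1.824e17 atoms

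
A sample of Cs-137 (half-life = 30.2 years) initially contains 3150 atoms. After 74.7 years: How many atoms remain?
N = N₀(1/2)^(t/t½) = 567.2 atoms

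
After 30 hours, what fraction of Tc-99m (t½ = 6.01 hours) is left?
N/N₀ = (1/2)^(t/t½) = 0.03143 = 3.14%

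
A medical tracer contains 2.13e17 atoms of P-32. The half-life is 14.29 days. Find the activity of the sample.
A = λN = 1.033e16 decays/day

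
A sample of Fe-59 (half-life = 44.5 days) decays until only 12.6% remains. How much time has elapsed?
t = t½ × log₂(N₀/N) = 133 days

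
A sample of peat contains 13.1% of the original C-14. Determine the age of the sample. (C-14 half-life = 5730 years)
Age = t½ × log₂(1/ratio) = 16800 years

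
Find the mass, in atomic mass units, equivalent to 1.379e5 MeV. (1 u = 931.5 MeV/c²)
m = E/c² = 148 u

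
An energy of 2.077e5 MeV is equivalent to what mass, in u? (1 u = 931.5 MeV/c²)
m = E/c² = 223 u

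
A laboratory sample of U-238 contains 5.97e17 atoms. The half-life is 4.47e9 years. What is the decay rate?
A = λN = 9.257e7 decays/year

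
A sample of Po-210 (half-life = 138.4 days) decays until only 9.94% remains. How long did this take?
t = t½ × log₂(N₀/N) = 461 days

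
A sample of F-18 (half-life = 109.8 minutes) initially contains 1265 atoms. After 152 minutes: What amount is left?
N = N₀(1/2)^(t/t½) = 484.6 atoms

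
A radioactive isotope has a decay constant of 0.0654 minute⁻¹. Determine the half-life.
t½ = ln(2)/λ = 10.6 minutes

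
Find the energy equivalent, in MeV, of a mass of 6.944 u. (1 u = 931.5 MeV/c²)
E = mc² = 6468 MeV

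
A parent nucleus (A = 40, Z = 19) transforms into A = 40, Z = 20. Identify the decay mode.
ΔA = 0, ΔZ = +1 ⇒ beta-minus decay (β⁻)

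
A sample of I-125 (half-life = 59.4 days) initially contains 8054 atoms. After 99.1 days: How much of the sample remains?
N = N₀(1/2)^(t/t½) = 2534 atoms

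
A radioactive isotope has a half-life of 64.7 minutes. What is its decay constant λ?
λ = ln(2)/t½ = 0.01071 minute⁻¹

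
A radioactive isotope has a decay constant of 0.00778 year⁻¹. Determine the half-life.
t½ = ln(2)/λ = 89.09 years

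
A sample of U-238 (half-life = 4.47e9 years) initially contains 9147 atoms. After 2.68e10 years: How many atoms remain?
N = N₀(1/2)^(t/t½) = 143.4 atoms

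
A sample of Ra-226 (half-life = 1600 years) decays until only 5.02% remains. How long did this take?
t = t½ × log₂(N₀/N) = 6906 years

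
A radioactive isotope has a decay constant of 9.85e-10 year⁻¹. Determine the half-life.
t½ = ln(2)/λ = 7.037e8 years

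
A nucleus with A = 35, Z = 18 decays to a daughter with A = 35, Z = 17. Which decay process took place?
ΔA = 0, ΔZ = -1 ⇒ beta-plus decay (β⁺) or electron capture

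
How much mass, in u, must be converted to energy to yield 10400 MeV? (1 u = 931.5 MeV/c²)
m = E/c² = 11.16 u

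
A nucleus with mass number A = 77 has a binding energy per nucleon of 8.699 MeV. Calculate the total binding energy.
B.E. = 8.699 × 77 = 669.8 MeV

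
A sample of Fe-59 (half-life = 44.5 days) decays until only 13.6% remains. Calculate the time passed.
t = t½ × log₂(N₀/N) = 128.1 days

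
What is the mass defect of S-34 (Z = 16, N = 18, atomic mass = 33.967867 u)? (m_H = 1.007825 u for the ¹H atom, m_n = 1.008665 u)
Δm = Z·m_H + N·m_n − M = 0.3133 u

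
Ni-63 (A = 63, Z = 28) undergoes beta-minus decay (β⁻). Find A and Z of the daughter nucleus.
Daughter: A = 63, Z = 29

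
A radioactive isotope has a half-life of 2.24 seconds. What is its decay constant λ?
λ = ln(2)/t½ = 0.3094 second⁻¹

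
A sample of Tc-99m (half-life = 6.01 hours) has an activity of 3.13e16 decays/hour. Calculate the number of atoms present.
N = A/λ = 2.714e17 atoms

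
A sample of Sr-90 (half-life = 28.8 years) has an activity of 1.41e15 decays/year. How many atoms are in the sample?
N = A/λ = 5.858e16 atoms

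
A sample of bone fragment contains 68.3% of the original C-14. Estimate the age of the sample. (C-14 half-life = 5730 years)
Age = t½ × log₂(1/ratio) = 3152 years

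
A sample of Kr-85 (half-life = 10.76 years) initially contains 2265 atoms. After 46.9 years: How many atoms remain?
N = N₀(1/2)^(t/t½) = 110.4 atoms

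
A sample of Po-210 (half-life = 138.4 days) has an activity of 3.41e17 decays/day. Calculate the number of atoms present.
N = A/λ = 6.809e19 atoms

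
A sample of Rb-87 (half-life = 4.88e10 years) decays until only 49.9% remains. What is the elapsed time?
t = t½ × log₂(N₀/N) = 4.894e10 years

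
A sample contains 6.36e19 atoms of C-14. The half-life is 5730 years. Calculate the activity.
A = λN = 7.694e15 decays/year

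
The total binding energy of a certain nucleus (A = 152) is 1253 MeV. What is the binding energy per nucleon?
B.E./A = 1253/152 = 8.243 MeV/nucleon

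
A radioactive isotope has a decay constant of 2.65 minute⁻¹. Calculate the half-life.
t½ = ln(2)/λ = 0.2616 minutes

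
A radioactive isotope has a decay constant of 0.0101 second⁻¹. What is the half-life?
t½ = ln(2)/λ = 68.63 seconds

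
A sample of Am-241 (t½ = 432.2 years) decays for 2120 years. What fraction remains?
N/N₀ = (1/2)^(t/t½) = 0.03337 = 3.34%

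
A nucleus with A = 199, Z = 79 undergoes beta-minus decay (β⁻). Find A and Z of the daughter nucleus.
Daughter: A = 199, Z = 80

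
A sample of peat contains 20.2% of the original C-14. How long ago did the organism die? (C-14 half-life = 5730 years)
Age = t½ × log₂(1/ratio) = 13220 years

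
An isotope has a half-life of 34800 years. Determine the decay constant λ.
λ = ln(2)/t½ = 1.992e-5 year⁻¹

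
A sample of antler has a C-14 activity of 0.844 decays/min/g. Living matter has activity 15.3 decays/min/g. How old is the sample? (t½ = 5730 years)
Age = t½ × log₂(A₀/A) = 23950 years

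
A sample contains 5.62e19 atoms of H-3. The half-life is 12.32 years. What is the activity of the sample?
A = λN = 3.162e18 decays/year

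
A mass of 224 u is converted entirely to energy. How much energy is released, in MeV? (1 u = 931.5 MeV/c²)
E = mc² = 2.087e5 MeV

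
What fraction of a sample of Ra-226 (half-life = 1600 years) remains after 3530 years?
N/N₀ = (1/2)^(t/t½) = 0.2167 = 21.7%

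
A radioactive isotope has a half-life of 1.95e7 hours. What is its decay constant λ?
λ = ln(2)/t½ = 3.555e-8 hour⁻¹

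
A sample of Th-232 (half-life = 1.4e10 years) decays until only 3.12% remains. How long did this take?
t = t½ × log₂(N₀/N) = 7.003e10 years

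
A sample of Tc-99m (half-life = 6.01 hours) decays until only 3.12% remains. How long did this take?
t = t½ × log₂(N₀/N) = 30.06 hours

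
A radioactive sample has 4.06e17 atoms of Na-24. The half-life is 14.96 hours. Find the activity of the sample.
A = λN = 1.881e16 decays/hour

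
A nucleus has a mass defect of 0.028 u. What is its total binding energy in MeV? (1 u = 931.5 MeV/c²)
B.E. = Δm × 931.5 = 26.08 MeV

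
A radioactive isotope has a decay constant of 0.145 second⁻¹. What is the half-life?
t½ = ln(2)/λ = 4.78 seconds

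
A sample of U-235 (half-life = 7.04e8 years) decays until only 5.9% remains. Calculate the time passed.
t = t½ × log₂(N₀/N) = 2.875e9 years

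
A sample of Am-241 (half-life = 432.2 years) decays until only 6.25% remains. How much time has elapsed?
t = t½ × log₂(N₀/N) = 1729 years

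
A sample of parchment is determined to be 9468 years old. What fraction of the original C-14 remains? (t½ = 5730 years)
N/N₀ = (1/2)^(t/t½) = 0.3181 = 31.8%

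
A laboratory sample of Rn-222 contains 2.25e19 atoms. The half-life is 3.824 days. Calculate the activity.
A = λN = 4.078e18 decays/day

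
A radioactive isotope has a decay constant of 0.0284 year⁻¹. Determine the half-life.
t½ = ln(2)/λ = 24.41 years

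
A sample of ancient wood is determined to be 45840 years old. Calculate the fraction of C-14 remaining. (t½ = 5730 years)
N/N₀ = (1/2)^(t/t½) = 0.003906 = 0.391%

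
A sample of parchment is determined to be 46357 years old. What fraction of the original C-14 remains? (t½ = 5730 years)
N/N₀ = (1/2)^(t/t½) = 0.003669 = 0.367%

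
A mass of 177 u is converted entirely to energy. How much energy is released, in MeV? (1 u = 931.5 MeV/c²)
E = mc² = 1.649e5 MeV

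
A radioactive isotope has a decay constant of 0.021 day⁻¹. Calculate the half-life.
t½ = ln(2)/λ = 33.01 days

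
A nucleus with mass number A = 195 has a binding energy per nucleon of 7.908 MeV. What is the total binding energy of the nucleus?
B.E. = 7.908 × 195 = 1542 MeV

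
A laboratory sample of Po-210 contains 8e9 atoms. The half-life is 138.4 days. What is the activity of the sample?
A = λN = 4.007e7 decays/day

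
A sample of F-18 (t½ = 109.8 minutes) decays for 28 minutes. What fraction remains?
N/N₀ = (1/2)^(t/t½) = 0.838 = 83.8%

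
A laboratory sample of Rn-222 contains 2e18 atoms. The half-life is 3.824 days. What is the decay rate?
A = λN = 3.625e17 decays/day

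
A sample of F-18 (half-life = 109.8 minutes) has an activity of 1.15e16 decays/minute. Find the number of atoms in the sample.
N = A/λ = 1.822e18 atoms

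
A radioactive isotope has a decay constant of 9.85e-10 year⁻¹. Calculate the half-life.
t½ = ln(2)/λ = 7.037e8 years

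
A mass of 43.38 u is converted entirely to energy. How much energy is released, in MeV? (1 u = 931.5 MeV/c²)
E = mc² = 40410 MeV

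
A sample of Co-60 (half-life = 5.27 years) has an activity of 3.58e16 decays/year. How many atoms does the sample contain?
N = A/λ = 2.722e17 atoms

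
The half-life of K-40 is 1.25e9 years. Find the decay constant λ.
λ = ln(2)/t½ = 5.545e-10 year⁻¹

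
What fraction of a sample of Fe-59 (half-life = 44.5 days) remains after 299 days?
N/N₀ = (1/2)^(t/t½) = 0.009492 = 0.949%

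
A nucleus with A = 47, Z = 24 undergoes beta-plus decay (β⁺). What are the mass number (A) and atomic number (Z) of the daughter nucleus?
Daughter: A = 47, Z = 23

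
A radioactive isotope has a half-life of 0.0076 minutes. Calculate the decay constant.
λ = ln(2)/t½ = 91.2 minute⁻¹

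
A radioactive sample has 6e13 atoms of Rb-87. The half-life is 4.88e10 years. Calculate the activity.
A = λN = 852.2 decays/year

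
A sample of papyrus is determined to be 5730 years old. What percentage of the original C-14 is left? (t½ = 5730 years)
N/N₀ = (1/2)^(t/t½) = 0.5 = 50%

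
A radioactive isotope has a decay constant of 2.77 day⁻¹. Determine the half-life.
t½ = ln(2)/λ = 0.2502 days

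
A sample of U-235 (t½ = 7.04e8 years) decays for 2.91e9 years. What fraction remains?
N/N₀ = (1/2)^(t/t½) = 0.05698 = 5.7%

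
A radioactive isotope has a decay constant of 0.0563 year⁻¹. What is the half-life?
t½ = ln(2)/λ = 12.31 years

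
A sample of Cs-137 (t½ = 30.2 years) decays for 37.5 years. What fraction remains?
N/N₀ = (1/2)^(t/t½) = 0.4229 = 42.3%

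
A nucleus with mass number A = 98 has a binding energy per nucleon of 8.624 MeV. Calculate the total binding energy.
B.E. = 8.624 × 98 = 845.2 MeV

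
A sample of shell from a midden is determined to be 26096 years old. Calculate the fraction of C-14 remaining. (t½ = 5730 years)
N/N₀ = (1/2)^(t/t½) = 0.04256 = 4.26%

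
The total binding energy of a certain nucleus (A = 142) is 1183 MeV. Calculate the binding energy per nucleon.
B.E./A = 1183/142 = 8.331 MeV/nucleon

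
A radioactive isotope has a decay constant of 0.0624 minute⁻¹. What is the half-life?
t½ = ln(2)/λ = 11.11 minutes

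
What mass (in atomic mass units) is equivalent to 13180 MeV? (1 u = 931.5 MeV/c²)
m = E/c² = 14.15 u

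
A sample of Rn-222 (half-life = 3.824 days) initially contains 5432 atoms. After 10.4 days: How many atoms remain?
N = N₀(1/2)^(t/t½) = 824.6 atoms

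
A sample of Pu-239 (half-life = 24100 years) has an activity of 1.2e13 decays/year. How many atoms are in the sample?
N = A/λ = 4.172e17 atoms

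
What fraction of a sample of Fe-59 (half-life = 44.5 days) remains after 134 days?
N/N₀ = (1/2)^(t/t½) = 0.124 = 12.4%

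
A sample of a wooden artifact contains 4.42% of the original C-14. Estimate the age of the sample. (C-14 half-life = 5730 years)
Age = t½ × log₂(1/ratio) = 25780 years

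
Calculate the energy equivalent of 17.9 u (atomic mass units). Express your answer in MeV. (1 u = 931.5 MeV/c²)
E = mc² = 16670 MeV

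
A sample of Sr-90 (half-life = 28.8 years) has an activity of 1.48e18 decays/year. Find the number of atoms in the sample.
N = A/λ = 6.149e19 atoms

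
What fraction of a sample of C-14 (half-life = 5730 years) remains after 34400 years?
N/N₀ = (1/2)^(t/t½) = 0.01559 = 1.56%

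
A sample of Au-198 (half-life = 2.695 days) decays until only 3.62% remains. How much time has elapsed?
t = t½ × log₂(N₀/N) = 12.9 days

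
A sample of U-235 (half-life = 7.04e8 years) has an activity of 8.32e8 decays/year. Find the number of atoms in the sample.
N = A/λ = 8.45e17 atoms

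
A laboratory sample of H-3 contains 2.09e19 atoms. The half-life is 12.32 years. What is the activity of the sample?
A = λN = 1.176e18 decays/year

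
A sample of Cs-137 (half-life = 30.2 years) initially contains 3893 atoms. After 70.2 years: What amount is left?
N = N₀(1/2)^(t/t½) = 777.2 atoms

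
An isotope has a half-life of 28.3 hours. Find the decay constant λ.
λ = ln(2)/t½ = 0.02449 hour⁻¹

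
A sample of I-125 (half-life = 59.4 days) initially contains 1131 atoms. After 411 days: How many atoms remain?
N = N₀(1/2)^(t/t½) = 9.345 atoms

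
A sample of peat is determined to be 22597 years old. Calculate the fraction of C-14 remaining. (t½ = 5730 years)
N/N₀ = (1/2)^(t/t½) = 0.06499 = 6.5%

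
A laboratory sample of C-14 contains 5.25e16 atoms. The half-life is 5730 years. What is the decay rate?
A = λN = 6.351e12 decays/year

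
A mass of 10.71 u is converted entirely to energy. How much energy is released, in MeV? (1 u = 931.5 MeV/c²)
E = mc² = 9976 MeV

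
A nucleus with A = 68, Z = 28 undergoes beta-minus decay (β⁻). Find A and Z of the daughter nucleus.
Daughter: A = 68, Z = 29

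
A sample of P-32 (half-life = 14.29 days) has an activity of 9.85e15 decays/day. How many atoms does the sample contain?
N = A/λ = 2.031e17 atoms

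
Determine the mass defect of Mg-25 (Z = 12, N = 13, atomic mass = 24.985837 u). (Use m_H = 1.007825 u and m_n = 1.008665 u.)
Δm = Z·m_H + N·m_n − M = 0.2207 u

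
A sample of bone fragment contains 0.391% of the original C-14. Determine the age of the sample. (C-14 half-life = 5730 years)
Age = t½ × log₂(1/ratio) = 45830 years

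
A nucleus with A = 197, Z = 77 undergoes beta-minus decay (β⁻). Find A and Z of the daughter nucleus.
Daughter: A = 197, Z = 78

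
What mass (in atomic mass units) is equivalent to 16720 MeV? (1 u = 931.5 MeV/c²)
m = E/c² = 17.95 u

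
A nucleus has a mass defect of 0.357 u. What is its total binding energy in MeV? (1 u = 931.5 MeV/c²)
B.E. = Δm × 931.5 = 332.5 MeV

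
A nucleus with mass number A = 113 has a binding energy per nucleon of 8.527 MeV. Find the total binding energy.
B.E. = 8.527 × 113 = 963.6 MeV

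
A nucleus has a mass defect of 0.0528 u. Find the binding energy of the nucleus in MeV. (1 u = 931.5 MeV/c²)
B.E. = Δm × 931.5 = 49.18 MeV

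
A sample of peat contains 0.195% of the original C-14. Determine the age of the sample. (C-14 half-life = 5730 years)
Age = t½ × log₂(1/ratio) = 51580 years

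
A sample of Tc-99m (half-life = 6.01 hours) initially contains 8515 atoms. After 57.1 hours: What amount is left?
N = N₀(1/2)^(t/t½) = 11.75 atoms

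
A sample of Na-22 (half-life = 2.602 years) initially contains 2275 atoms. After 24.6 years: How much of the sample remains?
N = N₀(1/2)^(t/t½) = 3.243 atoms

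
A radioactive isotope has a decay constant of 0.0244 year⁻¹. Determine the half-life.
t½ = ln(2)/λ = 28.41 years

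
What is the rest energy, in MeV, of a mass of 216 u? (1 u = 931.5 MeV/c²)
E = mc² = 2.012e5 MeV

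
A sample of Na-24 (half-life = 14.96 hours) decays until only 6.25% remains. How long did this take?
t = t½ × log₂(N₀/N) = 59.84 hours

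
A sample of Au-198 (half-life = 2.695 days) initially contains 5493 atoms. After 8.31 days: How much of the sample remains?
N = N₀(1/2)^(t/t½) = 648 atoms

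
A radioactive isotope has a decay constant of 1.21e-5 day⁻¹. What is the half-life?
t½ = ln(2)/λ = 57280 days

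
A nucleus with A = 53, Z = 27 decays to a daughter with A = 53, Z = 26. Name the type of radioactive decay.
ΔA = 0, ΔZ = -1 ⇒ beta-plus decay (β⁺) or electron capture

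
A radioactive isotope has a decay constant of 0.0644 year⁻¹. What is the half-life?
t½ = ln(2)/λ = 10.76 years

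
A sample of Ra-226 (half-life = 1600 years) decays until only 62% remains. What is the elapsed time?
t = t½ × log₂(N₀/N) = 1103 years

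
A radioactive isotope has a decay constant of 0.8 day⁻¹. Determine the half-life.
t½ = ln(2)/λ = 0.8664 days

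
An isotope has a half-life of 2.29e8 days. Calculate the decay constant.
λ = ln(2)/t½ = 3.027e-9 day⁻¹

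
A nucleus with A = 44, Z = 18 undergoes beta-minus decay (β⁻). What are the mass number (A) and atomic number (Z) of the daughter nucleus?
Daughter: A = 44, Z = 19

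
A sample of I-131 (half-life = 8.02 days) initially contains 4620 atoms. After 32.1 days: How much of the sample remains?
N = N₀(1/2)^(t/t½) = 288.3 atoms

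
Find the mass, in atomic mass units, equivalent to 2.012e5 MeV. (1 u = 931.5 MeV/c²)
m = E/c² = 216 u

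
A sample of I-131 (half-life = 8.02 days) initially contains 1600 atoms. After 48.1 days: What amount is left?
N = N₀(1/2)^(t/t½) = 25.04 atoms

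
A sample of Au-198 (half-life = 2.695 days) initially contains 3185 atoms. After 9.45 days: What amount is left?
N = N₀(1/2)^(t/t½) = 280.3 atoms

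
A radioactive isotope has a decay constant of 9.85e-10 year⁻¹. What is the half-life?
t½ = ln(2)/λ = 7.037e8 years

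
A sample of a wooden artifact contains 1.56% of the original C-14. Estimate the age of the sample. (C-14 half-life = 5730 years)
Age = t½ × log₂(1/ratio) = 34390 years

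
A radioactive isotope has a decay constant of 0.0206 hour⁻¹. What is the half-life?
t½ = ln(2)/λ = 33.65 hours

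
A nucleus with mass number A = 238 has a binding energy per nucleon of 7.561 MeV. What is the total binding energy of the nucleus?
B.E. = 7.561 × 238 = 1800 MeV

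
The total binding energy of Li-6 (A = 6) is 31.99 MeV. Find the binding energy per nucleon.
B.E./A = 31.99/6 = 5.332 MeV/nucleon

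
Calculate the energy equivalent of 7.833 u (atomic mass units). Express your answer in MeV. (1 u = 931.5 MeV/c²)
E = mc² = 7296 MeV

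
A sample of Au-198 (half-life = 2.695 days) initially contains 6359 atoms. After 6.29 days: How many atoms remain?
N = N₀(1/2)^(t/t½) = 1261 atoms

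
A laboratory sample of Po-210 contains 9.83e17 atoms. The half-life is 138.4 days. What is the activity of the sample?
A = λN = 4.923e15 decays/day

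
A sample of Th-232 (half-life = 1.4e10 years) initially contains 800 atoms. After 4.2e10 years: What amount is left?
N = N₀(1/2)^(t/t½) = 100 atoms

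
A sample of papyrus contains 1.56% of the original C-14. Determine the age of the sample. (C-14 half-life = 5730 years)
Age = t½ × log₂(1/ratio) = 34390 years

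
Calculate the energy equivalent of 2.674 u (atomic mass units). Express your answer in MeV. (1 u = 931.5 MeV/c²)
E = mc² = 2491 MeV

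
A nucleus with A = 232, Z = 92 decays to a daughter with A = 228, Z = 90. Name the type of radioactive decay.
ΔA = -4, ΔZ = -2 ⇒ alpha decay (α)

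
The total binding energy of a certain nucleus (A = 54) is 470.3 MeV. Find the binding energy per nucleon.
B.E./A = 470.3/54 = 8.709 MeV/nucleon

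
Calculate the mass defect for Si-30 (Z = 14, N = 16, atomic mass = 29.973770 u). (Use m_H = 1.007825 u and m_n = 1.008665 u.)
Δm = Z·m_H + N·m_n − M = 0.2744 u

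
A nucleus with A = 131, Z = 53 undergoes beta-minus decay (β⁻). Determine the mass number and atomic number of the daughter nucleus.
Daughter: A = 131, Z = 54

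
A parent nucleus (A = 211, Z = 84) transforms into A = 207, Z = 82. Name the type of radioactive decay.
ΔA = -4, ΔZ = -2 ⇒ alpha decay (α)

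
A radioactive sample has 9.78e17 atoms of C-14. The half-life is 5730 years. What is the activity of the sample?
A = λN = 1.183e14 decays/year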